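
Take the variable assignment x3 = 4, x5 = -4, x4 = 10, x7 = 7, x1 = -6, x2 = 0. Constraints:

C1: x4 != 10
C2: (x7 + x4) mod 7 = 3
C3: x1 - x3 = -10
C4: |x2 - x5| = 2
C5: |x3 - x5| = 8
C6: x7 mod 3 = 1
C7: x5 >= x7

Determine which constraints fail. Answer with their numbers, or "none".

Constraints 1, 4, and 7 do not hold.

C1: x4 = 10, but 10 is required to differ — violated.
C2: x7 + x4 = 17; 17 mod 7 = 3 — satisfied.
C3: x1 - x3 = -6 - 4 = -10 — satisfied.
C4: |0 - (-4)| = 4, not 2 — violated.
C5: |4 - (-4)| = 8 — satisfied.
C6: 7 mod 3 = 1 — satisfied.
C7: x5 = -4, x7 = 7; -4 < 7 (want ≥) — violated.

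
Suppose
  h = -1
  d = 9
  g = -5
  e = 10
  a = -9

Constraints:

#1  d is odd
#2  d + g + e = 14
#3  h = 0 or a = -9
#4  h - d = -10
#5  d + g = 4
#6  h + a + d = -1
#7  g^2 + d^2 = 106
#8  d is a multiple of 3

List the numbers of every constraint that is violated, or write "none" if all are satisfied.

#1 d = 9 is odd  yes
#2 d + g + e = 9 + (-5) + 10 = 14  yes
#3 h = -1 ≠ 0, but a = -9 = -9 (second disjunct)  yes
#4 h - d = -1 - 9 = -10  yes
#5 d + g = 9 + (-5) = 4  yes
#6 h + a + d = -1 + (-9) + 9 = -1  yes
#7 g^2 + d^2 = (-5)^2 + 9^2 = 25 + 81 = 106  yes
#8 9 / 3 = 3, so 3 divides 9  yes

No violations.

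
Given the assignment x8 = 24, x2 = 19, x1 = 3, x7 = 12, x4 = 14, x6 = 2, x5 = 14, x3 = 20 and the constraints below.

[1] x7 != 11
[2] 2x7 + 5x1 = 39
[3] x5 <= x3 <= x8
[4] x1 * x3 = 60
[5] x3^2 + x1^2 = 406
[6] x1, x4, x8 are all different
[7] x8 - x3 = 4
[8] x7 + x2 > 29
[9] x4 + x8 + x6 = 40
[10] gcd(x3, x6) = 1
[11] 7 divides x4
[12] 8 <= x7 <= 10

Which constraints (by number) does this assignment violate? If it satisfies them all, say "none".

[1] x7 = 12, and 12 ≠ 11  ✓
[2] 2x7 + 5x1 = 2(12) + 5(3) = 39  ✓
[3] values 14 <= 20 <= 24  ✓
[4] x1 * x3 = 3 * 20 = 60  ✓
[5] x3^2 + x1^2 = 20^2 + 3^2 = 400 + 9 = 409, not 406  ✗
[6] values 3, 14, 24 are pairwise distinct  ✓
[7] x8 - x3 = 24 - 20 = 4  ✓
[8] x7 + x2 = 12 + 19 = 31; 31 > 29  ✓
[9] x4 + x8 + x6 = 14 + 24 + 2 = 40  ✓
[10] gcd(20, 2) = 2, not 1  ✗
[11] 14 / 7 = 2, so 7 divides 14  ✓
[12] x7 = 12 is outside [8, 10]  ✗

Violated: 5, 10, and 12.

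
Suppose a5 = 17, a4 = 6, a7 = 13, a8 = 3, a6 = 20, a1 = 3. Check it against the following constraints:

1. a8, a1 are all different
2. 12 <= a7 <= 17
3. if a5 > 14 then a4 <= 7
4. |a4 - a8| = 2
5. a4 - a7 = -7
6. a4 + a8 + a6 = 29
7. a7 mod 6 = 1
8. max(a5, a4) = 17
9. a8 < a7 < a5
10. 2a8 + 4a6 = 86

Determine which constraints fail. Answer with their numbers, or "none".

Violated: 1, 4.

1. a8 = a1 = 3, not all different — violated.
2. a7 = 13 lies in [12, 17] — OK.
3. a5 = 17 > 14, so we need a4 ≤ 7; a4 = 6 ≤ 7 — OK.
4. |6 - 3| = 3, not 2 — violated.
5. a4 - a7 = 6 - 13 = -7 — OK.
6. a4 + a8 + a6 = 6 + 3 + 20 = 29 — OK.
7. 13 mod 6 = 1 — OK.
8. max(17, 6) = 17 — OK.
9. values 3 < 13 < 17 — OK.
10. 2a8 + 4a6 = 2(3) + 4(20) = 86 — OK.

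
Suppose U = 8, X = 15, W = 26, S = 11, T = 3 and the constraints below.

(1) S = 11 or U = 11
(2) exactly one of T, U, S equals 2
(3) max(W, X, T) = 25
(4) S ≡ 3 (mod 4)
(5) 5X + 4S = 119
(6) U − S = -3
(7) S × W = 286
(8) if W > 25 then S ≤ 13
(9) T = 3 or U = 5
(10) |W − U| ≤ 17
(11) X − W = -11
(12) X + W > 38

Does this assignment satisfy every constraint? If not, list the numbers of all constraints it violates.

(1) S = 11 = 11 (first disjunct) — OK.
(2) T=3, U=8, S=11; 0 of them equal 2, not exactly one — violated.
(3) max(26, 15, 3) = 26, not 25 — violated.
(4) 11 mod 4 = 3 — OK.
(5) 5X + 4S = 5(15) + 4(11) = 119 — OK.
(6) U − S = 8 − 11 = -3 — OK.
(7) S × W = 11 × 26 = 286 — OK.
(8) W = 26 > 25, so we need S ≤ 13; S = 11 ≤ 13 — OK.
(9) T = 3 = 3 (first disjunct) — OK.
(10) |26 − 8| = 18; 18 > 17, exceeds bound 17 — violated.
(11) X − W = 15 − 26 = -11 — OK.
(12) X + W = 15 + 26 = 41; 41 > 38 — OK.

Constraints 2, 3, and 10 do not hold.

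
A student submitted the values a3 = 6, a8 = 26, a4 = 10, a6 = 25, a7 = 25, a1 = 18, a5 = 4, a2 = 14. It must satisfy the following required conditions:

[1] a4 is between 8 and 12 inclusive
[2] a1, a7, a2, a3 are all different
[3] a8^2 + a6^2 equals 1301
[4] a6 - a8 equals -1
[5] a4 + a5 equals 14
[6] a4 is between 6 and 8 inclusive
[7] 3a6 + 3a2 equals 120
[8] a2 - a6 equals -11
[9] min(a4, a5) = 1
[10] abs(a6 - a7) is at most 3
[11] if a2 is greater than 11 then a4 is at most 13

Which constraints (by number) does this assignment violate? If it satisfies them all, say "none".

[1] a4 = 10 lies in [8, 12] — holds.
[2] values 18, 25, 14, 6 are pairwise distinct — holds.
[3] a8^2 + a6^2 = 26^2 + 25^2 = 676 + 625 = 1301 — holds.
[4] a6 - a8 = 25 - 26 = -1 — holds.
[5] a4 + a5 = 10 + 4 = 14 — holds.
[6] a4 = 10 is outside [6, 8] — fails.
[7] 3a6 + 3a2 = 3(25) + 3(14) = 117, not 120 — fails.
[8] a2 - a6 = 14 - 25 = -11 — holds.
[9] min(10, 4) = 4, not 1 — fails.
[10] abs(25 - 25) = 0; 0 ≤ 3 — holds.
[11] a2 = 14 > 11, so we need a4 ≤ 13; a4 = 10 ≤ 13 — holds.

Constraints 6, 7, and 9 do not hold.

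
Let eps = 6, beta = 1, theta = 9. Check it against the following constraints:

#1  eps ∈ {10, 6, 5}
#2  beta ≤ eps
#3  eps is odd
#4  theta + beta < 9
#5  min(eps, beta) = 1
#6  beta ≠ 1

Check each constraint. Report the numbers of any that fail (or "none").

No — constraints 3, 4, and 6 are not satisfied.

#1 eps = 6 is in {10, 6, 5} — holds.
#2 beta = 1, eps = 6; 1 ≤ 6 — holds.
#3 eps = 6 is even — does not hold.
#4 theta + beta = 9 + 1 = 10; 10 ≥ 9, bound 9 not met — does not hold.
#5 min(6, 1) = 1 — holds.
#6 beta = 1, but 1 is required to differ — does not hold.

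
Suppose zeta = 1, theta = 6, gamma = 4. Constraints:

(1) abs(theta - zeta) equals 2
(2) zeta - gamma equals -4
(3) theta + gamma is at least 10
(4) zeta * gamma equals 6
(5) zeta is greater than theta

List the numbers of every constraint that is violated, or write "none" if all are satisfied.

(1) abs(6 - 1) = 5, not 2  FAIL
(2) zeta - gamma = 1 - 4 = -3, not -4  FAIL
(3) theta + gamma = 6 + 4 = 10; 10 ≥ 10  OK
(4) zeta * gamma = 1 * 4 = 4, not 6  FAIL
(5) zeta = 1, theta = 6; 1 ≤ 6 (want >)  FAIL

Violated: 1, 2, 4, and 5.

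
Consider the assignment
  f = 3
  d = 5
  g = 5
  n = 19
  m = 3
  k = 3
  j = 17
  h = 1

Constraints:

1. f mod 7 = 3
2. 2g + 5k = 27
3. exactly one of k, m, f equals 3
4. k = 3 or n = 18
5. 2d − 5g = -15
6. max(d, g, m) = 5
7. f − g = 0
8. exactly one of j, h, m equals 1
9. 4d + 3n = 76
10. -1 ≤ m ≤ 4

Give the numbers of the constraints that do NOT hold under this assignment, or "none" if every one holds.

1. 3 mod 7 = 3  ✔
2. 2g + 5k = 2(5) + 5(3) = 25, not 27  ✘
3. k=3, m=3, f=3; 3 of them equal 3, not exactly one  ✘
4. k = 3 = 3 (first disjunct)  ✔
5. 2d − 5g = 2(5) − 5(5) = -15  ✔
6. max(5, 5, 3) = 5  ✔
7. f − g = 3 − 5 = -2, not 0  ✘
8. j=17, h=1, m=3; 1 of them equals 1  ✔
9. 4d + 3n = 4(5) + 3(19) = 77, not 76  ✘
10. m = 3 lies in [-1, 4]  ✔

Constraints 2, 3, 7, 9 are violated.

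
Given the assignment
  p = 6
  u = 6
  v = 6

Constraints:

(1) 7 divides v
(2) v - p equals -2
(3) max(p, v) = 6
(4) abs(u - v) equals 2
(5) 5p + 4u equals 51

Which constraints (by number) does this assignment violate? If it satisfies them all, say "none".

The assignment fails constraints 1, 2, 4, 5.

(1) 6 = 7*0 + 6, so 7 does not divide 6 — does not hold.
(2) v - p = 6 - 6 = 0, not -2 — does not hold.
(3) max(6, 6) = 6 — holds.
(4) abs(6 - 6) = 0, not 2 — does not hold.
(5) 5p + 4u = 5(6) + 4(6) = 54, not 51 — does not hold.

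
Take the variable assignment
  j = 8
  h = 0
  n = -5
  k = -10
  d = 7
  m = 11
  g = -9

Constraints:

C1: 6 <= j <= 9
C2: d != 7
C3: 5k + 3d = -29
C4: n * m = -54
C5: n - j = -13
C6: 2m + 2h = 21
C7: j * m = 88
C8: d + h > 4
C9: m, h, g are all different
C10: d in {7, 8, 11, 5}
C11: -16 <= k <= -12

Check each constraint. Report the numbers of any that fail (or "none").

Constraints 2, 4, 6, and 11 are violated.

C1: j = 8 lies in [6, 9]  OK
C2: d = 7, but 7 is required to differ  FAIL
C3: 5k + 3d = 5(-10) + 3(7) = -29  OK
C4: n * m = -5 * 11 = -55, not -54  FAIL
C5: n - j = -5 - 8 = -13  OK
C6: 2m + 2h = 2(11) + 2(0) = 22, not 21  FAIL
C7: j * m = 8 * 11 = 88  OK
C8: d + h = 7 + 0 = 7; 7 > 4  OK
C9: values 11, 0, -9 are pairwise distinct  OK
C10: d = 7 is in {7, 8, 11, 5}  OK
C11: k = -10 is outside [-16, -12]  FAIL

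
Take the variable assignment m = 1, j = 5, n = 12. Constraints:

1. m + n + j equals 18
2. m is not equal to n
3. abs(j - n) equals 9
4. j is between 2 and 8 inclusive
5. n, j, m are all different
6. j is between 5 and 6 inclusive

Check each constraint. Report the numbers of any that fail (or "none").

The assignment fails constraint 3.

1. m + n + j = 1 + 12 + 5 = 18  OK
2. m = 1, n = 12; distinct  OK
3. abs(5 - 12) = 7, not 9  FAIL
4. j = 5 lies in [2, 8]  OK
5. values 12, 5, 1 are pairwise distinct  OK
6. j = 5 lies in [5, 6]  OK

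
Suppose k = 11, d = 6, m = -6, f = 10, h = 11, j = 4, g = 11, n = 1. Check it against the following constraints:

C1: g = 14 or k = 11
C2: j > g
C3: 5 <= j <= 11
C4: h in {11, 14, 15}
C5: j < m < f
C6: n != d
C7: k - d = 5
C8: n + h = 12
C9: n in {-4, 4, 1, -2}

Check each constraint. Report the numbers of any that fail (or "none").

Violated: 2, 3, and 5.

C1: g = 11 ≠ 14, but k = 11 = 11 (second disjunct)  true
C2: j = 4, g = 11; 4 ≤ 11 (want >)  false
C3: j = 4 is outside [5, 11]  false
C4: h = 11 is in {11, 14, 15}  true
C5: values 4, -6, 10; j = 4 is not < m = -6  false
C6: n = 1, d = 6; distinct  true
C7: k - d = 11 - 6 = 5  true
C8: n + h = 1 + 11 = 12  true
C9: n = 1 is in {-4, 4, 1, -2}  true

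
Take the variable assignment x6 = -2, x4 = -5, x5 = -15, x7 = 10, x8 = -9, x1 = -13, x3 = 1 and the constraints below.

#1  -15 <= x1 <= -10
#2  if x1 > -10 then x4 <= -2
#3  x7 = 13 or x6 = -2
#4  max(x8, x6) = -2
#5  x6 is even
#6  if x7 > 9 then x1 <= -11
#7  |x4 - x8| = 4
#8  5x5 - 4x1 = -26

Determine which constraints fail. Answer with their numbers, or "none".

Violated: 8.

#1 x1 = -13 lies in [-15, -10] — holds.
#2 x1 = -13, not > -10; antecedent false, conditional vacuously true — holds.
#3 x7 = 10 ≠ 13, but x6 = -2 = -2 (second disjunct) — holds.
#4 max(-9, -2) = -2 — holds.
#5 x6 = -2 is even — holds.
#6 x7 = 10 > 9, so we need x1 ≤ -11; x1 = -13 ≤ -11 — holds.
#7 |-5 - (-9)| = 4 — holds.
#8 5x5 - 4x1 = 5(-15) - 4(-13) = -23, not -26 — does not hold.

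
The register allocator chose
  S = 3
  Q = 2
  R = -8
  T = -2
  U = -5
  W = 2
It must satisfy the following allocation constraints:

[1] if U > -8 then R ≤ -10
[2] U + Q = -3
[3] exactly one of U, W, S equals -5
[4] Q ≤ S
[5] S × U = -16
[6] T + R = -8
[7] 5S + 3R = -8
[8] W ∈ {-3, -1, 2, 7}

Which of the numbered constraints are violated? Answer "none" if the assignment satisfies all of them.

[1] U = -5 > -8, so we need R ≤ -10; but R = -8 > -10 — violated.
[2] U + Q = -5 + 2 = -3 — OK.
[3] U=-5, W=2, S=3; 1 of them equals -5 — OK.
[4] Q = 2, S = 3; 2 ≤ 3 — OK.
[5] S × U = 3 × (-5) = -15, not -16 — violated.
[6] T + R = -2 + (-8) = -10, not -8 — violated.
[7] 5S + 3R = 5(3) + 3(-8) = -9, not -8 — violated.
[8] W = 2 is in {-3, -1, 2, 7} — OK.

No — constraints 1, 5, 6, 7 are not satisfied.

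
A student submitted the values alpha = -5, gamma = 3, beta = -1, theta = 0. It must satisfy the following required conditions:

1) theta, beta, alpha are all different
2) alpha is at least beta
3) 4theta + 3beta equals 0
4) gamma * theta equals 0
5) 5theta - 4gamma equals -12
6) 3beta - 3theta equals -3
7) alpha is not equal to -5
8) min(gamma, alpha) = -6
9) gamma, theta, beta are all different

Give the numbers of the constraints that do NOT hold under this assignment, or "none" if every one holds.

Constraints 2, 3, 7, and 8 do not hold.

1) values 0, -1, -5 are pairwise distinct — satisfied.
2) alpha = -5, beta = -1; -5 < -1 (want ≥) — violated.
3) 4theta + 3beta = 4(0) + 3(-1) = -3, not 0 — violated.
4) gamma * theta = 3 * 0 = 0 — satisfied.
5) 5theta - 4gamma = 5(0) - 4(3) = -12 — satisfied.
6) 3beta - 3theta = 3(-1) - 3(0) = -3 — satisfied.
7) alpha = -5, but -5 is required to differ — violated.
8) min(3, -5) = -5, not -6 — violated.
9) values 3, 0, -1 are pairwise distinct — satisfied.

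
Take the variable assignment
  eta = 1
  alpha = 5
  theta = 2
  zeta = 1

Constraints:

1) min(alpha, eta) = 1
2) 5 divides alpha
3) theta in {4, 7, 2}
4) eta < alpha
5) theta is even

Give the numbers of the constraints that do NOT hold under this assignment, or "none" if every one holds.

1) min(5, 1) = 1 — holds.
2) 5 / 5 = 1, so 5 divides 5 — holds.
3) theta = 2 is in {4, 7, 2} — holds.
4) eta = 1, alpha = 5; 1 < 5 — holds.
5) theta = 2 is even — holds.

The assignment satisfies every constraint.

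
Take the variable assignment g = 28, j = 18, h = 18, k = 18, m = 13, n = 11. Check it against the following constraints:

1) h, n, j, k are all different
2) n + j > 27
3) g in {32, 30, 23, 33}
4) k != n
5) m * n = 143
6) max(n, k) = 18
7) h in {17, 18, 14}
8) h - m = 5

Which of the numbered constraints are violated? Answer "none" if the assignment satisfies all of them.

1) h = j = 18, not all different — fails.
2) n + j = 11 + 18 = 29; 29 > 27 — holds.
3) g = 28 is not in {32, 30, 23, 33} — fails.
4) k = 18, n = 11; distinct — holds.
5) m * n = 13 * 11 = 143 — holds.
6) max(11, 18) = 18 — holds.
7) h = 18 is in {17, 18, 14} — holds.
8) h - m = 18 - 13 = 5 — holds.

The assignment fails constraints 1 and 3.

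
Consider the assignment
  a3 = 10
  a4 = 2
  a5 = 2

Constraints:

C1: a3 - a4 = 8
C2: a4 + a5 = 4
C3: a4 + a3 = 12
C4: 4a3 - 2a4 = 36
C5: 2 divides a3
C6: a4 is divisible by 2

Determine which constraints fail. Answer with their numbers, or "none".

No violations.

C1: a3 - a4 = 10 - 2 = 8 — OK.
C2: a4 + a5 = 2 + 2 = 4 — OK.
C3: a4 + a3 = 2 + 10 = 12 — OK.
C4: 4a3 - 2a4 = 4(10) - 2(2) = 36 — OK.
C5: 10 / 2 = 5, so 2 divides 10 — OK.
C6: 2 / 2 = 1, so 2 divides 2 — OK.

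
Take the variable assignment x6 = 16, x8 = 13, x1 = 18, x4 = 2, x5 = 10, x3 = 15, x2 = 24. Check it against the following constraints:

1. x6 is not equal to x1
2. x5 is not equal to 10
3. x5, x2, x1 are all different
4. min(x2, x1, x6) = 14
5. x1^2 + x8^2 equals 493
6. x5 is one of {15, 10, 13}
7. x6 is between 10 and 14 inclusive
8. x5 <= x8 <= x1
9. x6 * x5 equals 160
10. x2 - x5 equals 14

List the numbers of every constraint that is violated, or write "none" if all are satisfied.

1. x6 = 16, x1 = 18; distinct — holds.
2. x5 = 10, but 10 is required to differ — fails.
3. values 10, 24, 18 are pairwise distinct — holds.
4. min(24, 18, 16) = 16, not 14 — fails.
5. x1^2 + x8^2 = 18^2 + 13^2 = 324 + 169 = 493 — holds.
6. x5 = 10 is in {15, 10, 13} — holds.
7. x6 = 16 is outside [10, 14] — fails.
8. values 10 <= 13 <= 18 — holds.
9. x6 * x5 = 16 * 10 = 160 — holds.
10. x2 - x5 = 24 - 10 = 14 — holds.

Constraints 2, 4, 7 do not hold.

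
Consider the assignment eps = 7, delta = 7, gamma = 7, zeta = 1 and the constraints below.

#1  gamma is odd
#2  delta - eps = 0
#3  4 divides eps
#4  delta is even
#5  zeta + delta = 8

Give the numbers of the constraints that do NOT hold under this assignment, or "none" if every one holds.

#1 gamma = 7 is odd — satisfied.
#2 delta - eps = 7 - 7 = 0 — satisfied.
#3 7 = 4*1 + 3, so 4 does not divide 7 — violated.
#4 delta = 7 is odd — violated.
#5 zeta + delta = 1 + 7 = 8 — satisfied.

Constraints 3, 4 do not hold.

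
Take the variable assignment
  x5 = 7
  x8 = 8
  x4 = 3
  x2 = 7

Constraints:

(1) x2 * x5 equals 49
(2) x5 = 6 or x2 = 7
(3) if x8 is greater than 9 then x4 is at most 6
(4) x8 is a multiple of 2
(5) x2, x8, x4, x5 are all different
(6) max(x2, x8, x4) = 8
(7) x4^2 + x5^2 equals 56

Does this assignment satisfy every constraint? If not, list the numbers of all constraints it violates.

Constraints 5, 7 are violated.

(1) x2 * x5 = 7 * 7 = 49 — holds.
(2) x5 = 7 ≠ 6, but x2 = 7 = 7 (second disjunct) — holds.
(3) x8 = 8, not > 9; antecedent false, conditional vacuously true — holds.
(4) 8 / 2 = 4, so 2 divides 8 — holds.
(5) x2 = x5 = 7, not all different — does not hold.
(6) max(7, 8, 3) = 8 — holds.
(7) x4^2 + x5^2 = 3^2 + 7^2 = 9 + 49 = 58, not 56 — does not hold.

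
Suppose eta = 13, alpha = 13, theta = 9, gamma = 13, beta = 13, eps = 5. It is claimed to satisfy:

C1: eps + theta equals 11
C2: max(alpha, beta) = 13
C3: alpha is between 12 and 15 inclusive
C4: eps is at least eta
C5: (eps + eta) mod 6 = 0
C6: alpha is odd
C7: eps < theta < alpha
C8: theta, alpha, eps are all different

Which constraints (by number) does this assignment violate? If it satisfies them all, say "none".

No — constraints 1, 4 are not satisfied.

C1: eps + theta = 5 + 9 = 14, not 11 — does not hold.
C2: max(13, 13) = 13 — holds.
C3: alpha = 13 lies in [12, 15] — holds.
C4: eps = 5, eta = 13; 5 < 13 (want ≥) — does not hold.
C5: eps + eta = 18; 18 mod 6 = 0 — holds.
C6: alpha = 13 is odd — holds.
C7: values 5 < 9 < 13 — holds.
C8: values 9, 13, 5 are pairwise distinct — holds.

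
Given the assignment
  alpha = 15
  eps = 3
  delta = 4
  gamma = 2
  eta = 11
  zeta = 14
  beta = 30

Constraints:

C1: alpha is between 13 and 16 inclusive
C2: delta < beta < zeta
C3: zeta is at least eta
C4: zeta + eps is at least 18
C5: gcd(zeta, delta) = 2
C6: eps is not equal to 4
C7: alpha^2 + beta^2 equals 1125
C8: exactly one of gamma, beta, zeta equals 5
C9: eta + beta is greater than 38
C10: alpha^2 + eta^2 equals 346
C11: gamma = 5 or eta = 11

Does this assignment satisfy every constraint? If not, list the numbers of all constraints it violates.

C1: alpha = 15 lies in [13, 16] — holds.
C2: values 4, 30, 14; beta = 30 is not < zeta = 14 — does not hold.
C3: zeta = 14, eta = 11; 14 ≥ 11 — holds.
C4: zeta + eps = 14 + 3 = 17; 17 < 18, bound 18 not met — does not hold.
C5: gcd(14, 4) = 2 — holds.
C6: eps = 3, and 3 ≠ 4 — holds.
C7: alpha^2 + beta^2 = 15^2 + 30^2 = 225 + 900 = 1125 — holds.
C8: gamma=2, beta=30, zeta=14; 0 of them equal 5, not exactly one — does not hold.
C9: eta + beta = 11 + 30 = 41; 41 > 38 — holds.
C10: alpha^2 + eta^2 = 15^2 + 11^2 = 225 + 121 = 346 — holds.
C11: gamma = 2 ≠ 5, but eta = 11 = 11 (second disjunct) — holds.

Constraints 2, 4, and 8 are violated.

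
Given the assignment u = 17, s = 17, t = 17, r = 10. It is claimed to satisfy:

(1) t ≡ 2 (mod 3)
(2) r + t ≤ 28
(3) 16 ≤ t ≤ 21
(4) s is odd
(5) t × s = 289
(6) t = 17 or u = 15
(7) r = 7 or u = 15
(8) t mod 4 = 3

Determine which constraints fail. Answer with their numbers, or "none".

Violated: 7 and 8.

(1) 17 mod 3 = 2 — holds.
(2) r + t = 10 + 17 = 27; 27 ≤ 28 — holds.
(3) t = 17 lies in [16, 21] — holds.
(4) s = 17 is odd — holds.
(5) t × s = 17 × 17 = 289 — holds.
(6) t = 17 = 17 (first disjunct) — holds.
(7) r = 10 ≠ 7 and u = 17 ≠ 15; both disjuncts false — fails.
(8) 17 mod 4 = 1, not 3 — fails.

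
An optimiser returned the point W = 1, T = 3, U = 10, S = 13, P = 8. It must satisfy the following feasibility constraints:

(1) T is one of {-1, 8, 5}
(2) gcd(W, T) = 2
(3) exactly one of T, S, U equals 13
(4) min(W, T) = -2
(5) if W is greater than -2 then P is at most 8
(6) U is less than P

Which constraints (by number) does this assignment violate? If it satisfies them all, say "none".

(1) T = 3 is not in {-1, 8, 5}  fails
(2) gcd(1, 3) = 1, not 2  fails
(3) T=3, S=13, U=10; 1 of them equals 13  holds
(4) min(1, 3) = 1, not -2  fails
(5) W = 1 > -2, so we need P ≤ 8; P = 8 ≤ 8  holds
(6) U = 10, P = 8; 10 ≥ 8 (want <)  fails

Violated: 1, 2, 4, and 6.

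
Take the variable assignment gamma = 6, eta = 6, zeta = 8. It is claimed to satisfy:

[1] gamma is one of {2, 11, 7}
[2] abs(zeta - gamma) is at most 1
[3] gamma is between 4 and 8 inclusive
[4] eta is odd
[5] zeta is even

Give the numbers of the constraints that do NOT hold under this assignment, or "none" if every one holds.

[1] gamma = 6 is not in {2, 11, 7} — does not hold.
[2] abs(8 - 6) = 2; 2 > 1, exceeds bound 1 — does not hold.
[3] gamma = 6 lies in [4, 8] — holds.
[4] eta = 6 is even — does not hold.
[5] zeta = 8 is even — holds.

The assignment fails constraints 1, 2, 4.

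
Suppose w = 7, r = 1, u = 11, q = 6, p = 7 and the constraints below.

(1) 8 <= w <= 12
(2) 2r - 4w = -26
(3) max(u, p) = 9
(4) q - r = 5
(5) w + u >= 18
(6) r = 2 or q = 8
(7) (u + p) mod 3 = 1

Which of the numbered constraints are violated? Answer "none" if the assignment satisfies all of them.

(1) w = 7 is outside [8, 12] — violated.
(2) 2r - 4w = 2(1) - 4(7) = -26 — satisfied.
(3) max(11, 7) = 11, not 9 — violated.
(4) q - r = 6 - 1 = 5 — satisfied.
(5) w + u = 7 + 11 = 18; 18 ≥ 18 — satisfied.
(6) r = 1 ≠ 2 and q = 6 ≠ 8; both disjuncts false — violated.
(7) u + p = 18; 18 mod 3 = 0, not 1 — violated.

The assignment fails constraints 1, 3, 6, and 7.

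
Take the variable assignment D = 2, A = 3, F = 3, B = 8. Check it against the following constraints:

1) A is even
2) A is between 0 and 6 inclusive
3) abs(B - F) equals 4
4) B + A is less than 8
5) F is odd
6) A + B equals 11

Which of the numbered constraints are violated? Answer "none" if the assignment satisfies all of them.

The assignment fails constraints 1, 3, and 4.

1) A = 3 is odd — violated.
2) A = 3 lies in [0, 6] — satisfied.
3) abs(8 - 3) = 5, not 4 — violated.
4) B + A = 8 + 3 = 11; 11 ≥ 8, bound 8 not met — violated.
5) F = 3 is odd — satisfied.
6) A + B = 3 + 8 = 11 — satisfied.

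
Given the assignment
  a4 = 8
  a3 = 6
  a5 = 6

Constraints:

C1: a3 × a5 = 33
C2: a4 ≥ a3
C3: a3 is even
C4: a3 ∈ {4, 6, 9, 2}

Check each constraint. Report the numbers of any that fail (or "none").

C1: a3 × a5 = 6 × 6 = 36, not 33  ✗
C2: a4 = 8, a3 = 6; 8 ≥ 6  ✓
C3: a3 = 6 is even  ✓
C4: a3 = 6 is in {4, 6, 9, 2}  ✓

The assignment fails constraint 1.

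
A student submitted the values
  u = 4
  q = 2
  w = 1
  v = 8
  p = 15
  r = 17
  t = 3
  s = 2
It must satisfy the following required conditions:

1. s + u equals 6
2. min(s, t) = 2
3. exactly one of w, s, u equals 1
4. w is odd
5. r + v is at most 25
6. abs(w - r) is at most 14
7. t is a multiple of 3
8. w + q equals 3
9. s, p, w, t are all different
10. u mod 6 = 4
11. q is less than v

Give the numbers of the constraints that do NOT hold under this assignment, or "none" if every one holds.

Constraint 6 does not hold.

1. s + u = 2 + 4 = 6 — OK.
2. min(2, 3) = 2 — OK.
3. w=1, s=2, u=4; 1 of them equals 1 — OK.
4. w = 1 is odd — OK.
5. r + v = 17 + 8 = 25; 25 ≤ 25 — OK.
6. abs(1 - 17) = 16; 16 > 14, exceeds bound 14 — violated.
7. 3 / 3 = 1, so 3 divides 3 — OK.
8. w + q = 1 + 2 = 3 — OK.
9. values 2, 15, 1, 3 are pairwise distinct — OK.
10. 4 mod 6 = 4 — OK.
11. q = 2, v = 8; 2 < 8 — OK.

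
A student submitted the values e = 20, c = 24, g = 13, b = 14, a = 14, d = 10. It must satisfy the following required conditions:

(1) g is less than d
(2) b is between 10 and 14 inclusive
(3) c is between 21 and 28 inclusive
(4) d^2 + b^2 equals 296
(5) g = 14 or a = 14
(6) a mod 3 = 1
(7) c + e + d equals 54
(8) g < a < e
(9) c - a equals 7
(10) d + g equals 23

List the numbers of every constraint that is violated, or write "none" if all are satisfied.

(1) g = 13, d = 10; 13 ≥ 10 (want <)  no
(2) b = 14 lies in [10, 14]  yes
(3) c = 24 lies in [21, 28]  yes
(4) d^2 + b^2 = 10^2 + 14^2 = 100 + 196 = 296  yes
(5) g = 13 ≠ 14, but a = 14 = 14 (second disjunct)  yes
(6) 14 mod 3 = 2, not 1  no
(7) c + e + d = 24 + 20 + 10 = 54  yes
(8) values 13 < 14 < 20  yes
(9) c - a = 24 - 14 = 10, not 7  no
(10) d + g = 10 + 13 = 23  yes

Constraints 1, 6, 9 are violated.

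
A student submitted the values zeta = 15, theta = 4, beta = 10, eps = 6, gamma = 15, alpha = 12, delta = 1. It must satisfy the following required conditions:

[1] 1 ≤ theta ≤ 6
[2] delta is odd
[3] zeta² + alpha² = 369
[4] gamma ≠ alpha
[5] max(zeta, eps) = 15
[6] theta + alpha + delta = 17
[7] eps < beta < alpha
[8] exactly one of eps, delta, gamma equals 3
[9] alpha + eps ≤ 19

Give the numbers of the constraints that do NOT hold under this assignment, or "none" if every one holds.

No — constraint 8 is not satisfied.

[1] theta = 4 lies in [1, 6] — satisfied.
[2] delta = 1 is odd — satisfied.
[3] zeta² + alpha² = 15² + 12² = 225 + 144 = 369 — satisfied.
[4] gamma = 15, alpha = 12; distinct — satisfied.
[5] max(15, 6) = 15 — satisfied.
[6] theta + alpha + delta = 4 + 12 + 1 = 17 — satisfied.
[7] values 6 < 10 < 12 — satisfied.
[8] eps=6, delta=1, gamma=15; 0 of them equal 3, not exactly one — violated.
[9] alpha + eps = 12 + 6 = 18; 18 ≤ 19 — satisfied.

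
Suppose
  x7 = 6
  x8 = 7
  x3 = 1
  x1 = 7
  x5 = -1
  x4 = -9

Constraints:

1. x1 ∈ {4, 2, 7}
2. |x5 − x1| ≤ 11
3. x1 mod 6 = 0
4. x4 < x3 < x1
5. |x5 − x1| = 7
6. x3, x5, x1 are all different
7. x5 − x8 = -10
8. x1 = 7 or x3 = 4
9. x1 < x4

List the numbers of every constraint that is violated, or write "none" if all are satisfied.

1. x1 = 7 is in {4, 2, 7} — holds.
2. |-1 − 7| = 8; 8 ≤ 11 — holds.
3. 7 mod 6 = 1, not 0 — fails.
4. values -9 < 1 < 7 — holds.
5. |-1 − 7| = 8, not 7 — fails.
6. values 1, -1, 7 are pairwise distinct — holds.
7. x5 − x8 = -1 − 7 = -8, not -10 — fails.
8. x1 = 7 = 7 (first disjunct) — holds.
9. x1 = 7, x4 = -9; 7 ≥ -9 (want <) — fails.

Violated: 3, 5, 7, 9.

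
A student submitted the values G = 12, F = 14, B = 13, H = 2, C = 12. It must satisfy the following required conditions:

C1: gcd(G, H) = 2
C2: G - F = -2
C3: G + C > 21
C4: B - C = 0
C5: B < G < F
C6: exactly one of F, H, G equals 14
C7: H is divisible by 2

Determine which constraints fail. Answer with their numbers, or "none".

Violated: 4 and 5.

C1: gcd(12, 2) = 2  true
C2: G - F = 12 - 14 = -2  true
C3: G + C = 12 + 12 = 24; 24 > 21  true
C4: B - C = 13 - 12 = 1, not 0  false
C5: values 13, 12, 14; B = 13 is not < G = 12  false
C6: F=14, H=2, G=12; 1 of them equals 14  true
C7: 2 / 2 = 1, so 2 divides 2  true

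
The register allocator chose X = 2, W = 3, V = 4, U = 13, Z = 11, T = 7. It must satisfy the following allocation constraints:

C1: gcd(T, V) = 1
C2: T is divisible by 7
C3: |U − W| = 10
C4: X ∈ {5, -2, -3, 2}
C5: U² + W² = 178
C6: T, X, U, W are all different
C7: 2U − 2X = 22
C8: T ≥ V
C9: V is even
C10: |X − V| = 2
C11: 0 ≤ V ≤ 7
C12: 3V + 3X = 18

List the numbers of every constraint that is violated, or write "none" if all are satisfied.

C1: gcd(7, 4) = 1 — holds.
C2: 7 / 7 = 1, so 7 divides 7 — holds.
C3: |13 − 3| = 10 — holds.
C4: X = 2 is in {5, -2, -3, 2} — holds.
C5: U² + W² = 13² + 3² = 169 + 9 = 178 — holds.
C6: values 7, 2, 13, 3 are pairwise distinct — holds.
C7: 2U − 2X = 2(13) − 2(2) = 22 — holds.
C8: T = 7, V = 4; 7 ≥ 4 — holds.
C9: V = 4 is even — holds.
C10: |2 − 4| = 2 — holds.
C11: V = 4 lies in [0, 7] — holds.
C12: 3V + 3X = 3(4) + 3(2) = 18 — holds.

The assignment satisfies every constraint.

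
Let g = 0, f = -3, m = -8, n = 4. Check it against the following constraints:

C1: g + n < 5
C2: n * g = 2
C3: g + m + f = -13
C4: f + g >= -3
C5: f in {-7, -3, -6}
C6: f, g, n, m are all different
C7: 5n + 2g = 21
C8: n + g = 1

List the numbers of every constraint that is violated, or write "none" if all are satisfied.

C1: g + n = 0 + 4 = 4; 4 < 5 — OK.
C2: n * g = 4 * 0 = 0, not 2 — violated.
C3: g + m + f = 0 + (-8) + (-3) = -11, not -13 — violated.
C4: f + g = -3 + 0 = -3; -3 ≥ -3 — OK.
C5: f = -3 is in {-7, -3, -6} — OK.
C6: values -3, 0, 4, -8 are pairwise distinct — OK.
C7: 5n + 2g = 5(4) + 2(0) = 20, not 21 — violated.
C8: n + g = 4 + 0 = 4, not 1 — violated.

No — constraints 2, 3, 7, and 8 are not satisfied.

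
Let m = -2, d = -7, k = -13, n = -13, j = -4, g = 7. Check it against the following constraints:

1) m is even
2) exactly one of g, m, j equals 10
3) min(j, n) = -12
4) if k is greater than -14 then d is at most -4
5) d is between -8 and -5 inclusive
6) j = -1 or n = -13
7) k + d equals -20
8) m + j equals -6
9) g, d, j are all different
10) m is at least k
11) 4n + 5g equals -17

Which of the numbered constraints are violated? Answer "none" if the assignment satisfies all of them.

The assignment fails constraints 2 and 3.

1) m = -2 is even — holds.
2) g=7, m=-2, j=-4; 0 of them equal 10, not exactly one — fails.
3) min(-4, -13) = -13, not -12 — fails.
4) k = -13 > -14, so we need d ≤ -4; d = -7 ≤ -4 — holds.
5) d = -7 lies in [-8, -5] — holds.
6) j = -4 ≠ -1, but n = -13 = -13 (second disjunct) — holds.
7) k + d = -13 + (-7) = -20 — holds.
8) m + j = -2 + (-4) = -6 — holds.
9) values 7, -7, -4 are pairwise distinct — holds.
10) m = -2, k = -13; -2 ≥ -13 — holds.
11) 4n + 5g = 4(-13) + 5(7) = -17 — holds.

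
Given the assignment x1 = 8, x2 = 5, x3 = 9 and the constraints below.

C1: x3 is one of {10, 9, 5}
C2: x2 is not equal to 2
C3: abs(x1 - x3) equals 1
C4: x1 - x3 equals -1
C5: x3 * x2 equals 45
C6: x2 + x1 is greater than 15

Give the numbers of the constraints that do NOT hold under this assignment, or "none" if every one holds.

C1: x3 = 9 is in {10, 9, 5}  ✔
C2: x2 = 5, and 5 ≠ 2  ✔
C3: abs(8 - 9) = 1  ✔
C4: x1 - x3 = 8 - 9 = -1  ✔
C5: x3 * x2 = 9 * 5 = 45  ✔
C6: x2 + x1 = 5 + 8 = 13; 13 ≤ 15, bound 15 not met  ✘

The assignment fails constraint 6.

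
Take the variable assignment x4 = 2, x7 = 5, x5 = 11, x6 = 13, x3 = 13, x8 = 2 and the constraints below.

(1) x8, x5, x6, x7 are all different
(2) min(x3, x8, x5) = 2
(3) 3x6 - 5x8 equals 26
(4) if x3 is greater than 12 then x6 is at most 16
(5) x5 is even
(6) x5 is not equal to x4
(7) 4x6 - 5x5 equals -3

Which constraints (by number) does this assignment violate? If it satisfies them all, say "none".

Violated: 3, 5.

(1) values 2, 11, 13, 5 are pairwise distinct  ✔
(2) min(13, 2, 11) = 2  ✔
(3) 3x6 - 5x8 = 3(13) - 5(2) = 29, not 26  ✘
(4) x3 = 13 > 12, so we need x6 ≤ 16; x6 = 13 ≤ 16  ✔
(5) x5 = 11 is odd  ✘
(6) x5 = 11, x4 = 2; distinct  ✔
(7) 4x6 - 5x5 = 4(13) - 5(11) = -3  ✔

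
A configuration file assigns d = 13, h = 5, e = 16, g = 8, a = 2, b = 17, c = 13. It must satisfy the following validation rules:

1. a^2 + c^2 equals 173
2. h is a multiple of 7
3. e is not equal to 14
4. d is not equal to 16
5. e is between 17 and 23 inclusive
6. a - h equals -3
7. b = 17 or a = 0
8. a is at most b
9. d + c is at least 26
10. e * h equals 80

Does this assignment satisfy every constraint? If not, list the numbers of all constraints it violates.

1. a^2 + c^2 = 2^2 + 13^2 = 4 + 169 = 173 — OK.
2. 5 = 7*0 + 5, so 7 does not divide 5 — violated.
3. e = 16, and 16 ≠ 14 — OK.
4. d = 13, and 13 ≠ 16 — OK.
5. e = 16 is outside [17, 23] — violated.
6. a - h = 2 - 5 = -3 — OK.
7. b = 17 = 17 (first disjunct) — OK.
8. a = 2, b = 17; 2 ≤ 17 — OK.
9. d + c = 13 + 13 = 26; 26 ≥ 26 — OK.
10. e * h = 16 * 5 = 80 — OK.

The assignment fails constraints 2, 5.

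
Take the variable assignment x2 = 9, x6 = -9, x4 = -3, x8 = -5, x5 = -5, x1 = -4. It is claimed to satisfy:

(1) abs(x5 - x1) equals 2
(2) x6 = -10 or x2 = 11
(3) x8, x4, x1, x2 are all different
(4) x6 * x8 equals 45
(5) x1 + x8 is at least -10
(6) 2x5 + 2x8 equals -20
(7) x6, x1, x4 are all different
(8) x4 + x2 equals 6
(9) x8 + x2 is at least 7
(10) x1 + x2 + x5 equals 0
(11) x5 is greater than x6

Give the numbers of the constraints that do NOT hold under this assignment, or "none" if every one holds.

The assignment fails constraints 1, 2, 9.

(1) abs(-5 - (-4)) = 1, not 2  no
(2) x6 = -9 ≠ -10 and x2 = 9 ≠ 11; both disjuncts false  no
(3) values -5, -3, -4, 9 are pairwise distinct  yes
(4) x6 * x8 = -9 * (-5) = 45  yes
(5) x1 + x8 = -4 + (-5) = -9; -9 ≥ -10  yes
(6) 2x5 + 2x8 = 2(-5) + 2(-5) = -20  yes
(7) values -9, -4, -3 are pairwise distinct  yes
(8) x4 + x2 = -3 + 9 = 6  yes
(9) x8 + x2 = -5 + 9 = 4; 4 < 7, bound 7 not met  no
(10) x1 + x2 + x5 = -4 + 9 + (-5) = 0  yes
(11) x5 = -5, x6 = -9; -5 > -9  yes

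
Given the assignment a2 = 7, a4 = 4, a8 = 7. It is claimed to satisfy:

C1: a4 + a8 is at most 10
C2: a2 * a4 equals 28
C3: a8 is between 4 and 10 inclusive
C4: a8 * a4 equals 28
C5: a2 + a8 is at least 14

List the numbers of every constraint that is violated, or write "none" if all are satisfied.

C1: a4 + a8 = 4 + 7 = 11; 11 > 10, bound 10 not met — violated.
C2: a2 * a4 = 7 * 4 = 28 — satisfied.
C3: a8 = 7 lies in [4, 10] — satisfied.
C4: a8 * a4 = 7 * 4 = 28 — satisfied.
C5: a2 + a8 = 7 + 7 = 14; 14 ≥ 14 — satisfied.

Constraint 1 does not hold.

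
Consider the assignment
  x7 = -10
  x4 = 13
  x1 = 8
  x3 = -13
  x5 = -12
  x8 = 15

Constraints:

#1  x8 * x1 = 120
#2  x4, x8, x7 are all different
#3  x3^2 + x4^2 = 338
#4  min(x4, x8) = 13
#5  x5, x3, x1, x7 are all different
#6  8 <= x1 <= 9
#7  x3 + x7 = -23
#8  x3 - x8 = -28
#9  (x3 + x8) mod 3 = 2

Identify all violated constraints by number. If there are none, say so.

#1 x8 * x1 = 15 * 8 = 120  ✓
#2 values 13, 15, -10 are pairwise distinct  ✓
#3 x3^2 + x4^2 = (-13)^2 + 13^2 = 169 + 169 = 338  ✓
#4 min(13, 15) = 13  ✓
#5 values -12, -13, 8, -10 are pairwise distinct  ✓
#6 x1 = 8 lies in [8, 9]  ✓
#7 x3 + x7 = -13 + (-10) = -23  ✓
#8 x3 - x8 = -13 - 15 = -28  ✓
#9 x3 + x8 = 2; 2 mod 3 = 2  ✓

All constraints are satisfied.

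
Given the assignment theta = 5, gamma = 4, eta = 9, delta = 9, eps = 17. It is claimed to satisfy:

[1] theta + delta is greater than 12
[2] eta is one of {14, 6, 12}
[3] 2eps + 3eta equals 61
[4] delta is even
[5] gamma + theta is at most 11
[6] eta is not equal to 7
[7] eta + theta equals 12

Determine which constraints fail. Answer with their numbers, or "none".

[1] theta + delta = 5 + 9 = 14; 14 > 12 — satisfied.
[2] eta = 9 is not in {14, 6, 12} — violated.
[3] 2eps + 3eta = 2(17) + 3(9) = 61 — satisfied.
[4] delta = 9 is odd — violated.
[5] gamma + theta = 4 + 5 = 9; 9 ≤ 11 — satisfied.
[6] eta = 9, and 9 ≠ 7 — satisfied.
[7] eta + theta = 9 + 5 = 14, not 12 — violated.

Constraints 2, 4, and 7 do not hold.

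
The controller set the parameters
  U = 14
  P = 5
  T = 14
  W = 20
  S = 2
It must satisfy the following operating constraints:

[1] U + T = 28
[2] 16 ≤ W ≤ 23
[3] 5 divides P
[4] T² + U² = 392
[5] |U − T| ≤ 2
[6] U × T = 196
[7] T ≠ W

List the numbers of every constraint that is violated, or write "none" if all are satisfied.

[1] U + T = 14 + 14 = 28  yes
[2] W = 20 lies in [16, 23]  yes
[3] 5 / 5 = 1, so 5 divides 5  yes
[4] T² + U² = 14² + 14² = 196 + 196 = 392  yes
[5] |14 − 14| = 0; 0 ≤ 2  yes
[6] U × T = 14 × 14 = 196  yes
[7] T = 14, W = 20; distinct  yes

Yes — all constraints hold.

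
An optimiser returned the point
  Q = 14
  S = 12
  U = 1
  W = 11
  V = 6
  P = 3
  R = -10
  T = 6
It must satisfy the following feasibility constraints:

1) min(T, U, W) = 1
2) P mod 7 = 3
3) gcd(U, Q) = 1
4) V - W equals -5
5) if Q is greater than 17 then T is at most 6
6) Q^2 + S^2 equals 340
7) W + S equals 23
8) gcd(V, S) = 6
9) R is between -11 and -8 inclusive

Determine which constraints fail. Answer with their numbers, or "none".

None — every constraint holds.

1) min(6, 1, 11) = 1 — holds.
2) 3 mod 7 = 3 — holds.
3) gcd(1, 14) = 1 — holds.
4) V - W = 6 - 11 = -5 — holds.
5) Q = 14, not > 17; antecedent false, conditional vacuously true — holds.
6) Q^2 + S^2 = 14^2 + 12^2 = 196 + 144 = 340 — holds.
7) W + S = 11 + 12 = 23 — holds.
8) gcd(6, 12) = 6 — holds.
9) R = -10 lies in [-11, -8] — holds.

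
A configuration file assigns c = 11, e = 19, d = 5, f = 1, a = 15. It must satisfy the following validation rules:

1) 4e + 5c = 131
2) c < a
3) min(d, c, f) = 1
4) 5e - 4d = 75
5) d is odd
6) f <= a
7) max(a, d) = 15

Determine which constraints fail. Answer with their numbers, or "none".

None — every constraint holds.

1) 4e + 5c = 4(19) + 5(11) = 131 — satisfied.
2) c = 11, a = 15; 11 < 15 — satisfied.
3) min(5, 11, 1) = 1 — satisfied.
4) 5e - 4d = 5(19) - 4(5) = 75 — satisfied.
5) d = 5 is odd — satisfied.
6) f = 1, a = 15; 1 ≤ 15 — satisfied.
7) max(15, 5) = 15 — satisfied.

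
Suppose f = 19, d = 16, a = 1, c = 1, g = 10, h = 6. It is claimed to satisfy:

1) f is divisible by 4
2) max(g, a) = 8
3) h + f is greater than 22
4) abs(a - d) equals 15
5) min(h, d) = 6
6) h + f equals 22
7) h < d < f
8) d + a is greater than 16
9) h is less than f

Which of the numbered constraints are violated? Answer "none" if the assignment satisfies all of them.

No — constraints 1, 2, 6 are not satisfied.

1) 19 = 4*4 + 3, so 4 does not divide 19 — does not hold.
2) max(10, 1) = 10, not 8 — does not hold.
3) h + f = 6 + 19 = 25; 25 > 22 — holds.
4) abs(1 - 16) = 15 — holds.
5) min(6, 16) = 6 — holds.
6) h + f = 6 + 19 = 25, not 22 — does not hold.
7) values 6 < 16 < 19 — holds.
8) d + a = 16 + 1 = 17; 17 > 16 — holds.
9) h = 6, f = 19; 6 < 19 — holds.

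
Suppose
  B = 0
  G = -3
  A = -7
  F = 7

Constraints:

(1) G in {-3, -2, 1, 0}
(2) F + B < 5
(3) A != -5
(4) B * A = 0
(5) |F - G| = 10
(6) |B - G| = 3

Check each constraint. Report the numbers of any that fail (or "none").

(1) G = -3 is in {-3, -2, 1, 0} — holds.
(2) F + B = 7 + 0 = 7; 7 ≥ 5, bound 5 not met — fails.
(3) A = -7, and -7 ≠ -5 — holds.
(4) B * A = 0 * (-7) = 0 — holds.
(5) |7 - (-3)| = 10 — holds.
(6) |0 - (-3)| = 3 — holds.

Constraint 2 is violated.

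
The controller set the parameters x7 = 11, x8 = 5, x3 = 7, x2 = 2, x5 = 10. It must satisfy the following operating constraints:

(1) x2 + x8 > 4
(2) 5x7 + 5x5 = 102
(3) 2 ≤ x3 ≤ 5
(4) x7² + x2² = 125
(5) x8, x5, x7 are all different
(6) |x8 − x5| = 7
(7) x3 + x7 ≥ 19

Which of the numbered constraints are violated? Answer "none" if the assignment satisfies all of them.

(1) x2 + x8 = 2 + 5 = 7; 7 > 4 — satisfied.
(2) 5x7 + 5x5 = 5(11) + 5(10) = 105, not 102 — violated.
(3) x3 = 7 is outside [2, 5] — violated.
(4) x7² + x2² = 11² + 2² = 121 + 4 = 125 — satisfied.
(5) values 5, 10, 11 are pairwise distinct — satisfied.
(6) |5 − 10| = 5, not 7 — violated.
(7) x3 + x7 = 7 + 11 = 18; 18 < 19, bound 19 not met — violated.

The assignment fails constraints 2, 3, 6, and 7.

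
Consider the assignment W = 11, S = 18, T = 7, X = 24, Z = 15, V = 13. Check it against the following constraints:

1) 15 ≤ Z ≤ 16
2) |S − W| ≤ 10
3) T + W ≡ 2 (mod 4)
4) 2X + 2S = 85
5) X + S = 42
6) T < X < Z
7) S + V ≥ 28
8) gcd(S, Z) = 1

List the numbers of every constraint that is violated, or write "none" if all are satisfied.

Violated: 4, 6, and 8.

1) Z = 15 lies in [15, 16] — satisfied.
2) |18 − 11| = 7; 7 ≤ 10 — satisfied.
3) T + W = 18; 18 mod 4 = 2 — satisfied.
4) 2X + 2S = 2(24) + 2(18) = 84, not 85 — violated.
5) X + S = 24 + 18 = 42 — satisfied.
6) values 7, 24, 15; X = 24 is not < Z = 15 — violated.
7) S + V = 18 + 13 = 31; 31 ≥ 28 — satisfied.
8) gcd(18, 15) = 3, not 1 — violated.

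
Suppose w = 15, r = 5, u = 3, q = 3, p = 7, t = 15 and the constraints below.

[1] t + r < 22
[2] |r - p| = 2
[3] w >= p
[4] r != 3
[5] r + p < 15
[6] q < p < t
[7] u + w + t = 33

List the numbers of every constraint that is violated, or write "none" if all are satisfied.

The assignment satisfies every constraint.

[1] t + r = 15 + 5 = 20; 20 < 22 — OK.
[2] |5 - 7| = 2 — OK.
[3] w = 15, p = 7; 15 ≥ 7 — OK.
[4] r = 5, and 5 ≠ 3 — OK.
[5] r + p = 5 + 7 = 12; 12 < 15 — OK.
[6] values 3 < 7 < 15 — OK.
[7] u + w + t = 3 + 15 + 15 = 33 — OK.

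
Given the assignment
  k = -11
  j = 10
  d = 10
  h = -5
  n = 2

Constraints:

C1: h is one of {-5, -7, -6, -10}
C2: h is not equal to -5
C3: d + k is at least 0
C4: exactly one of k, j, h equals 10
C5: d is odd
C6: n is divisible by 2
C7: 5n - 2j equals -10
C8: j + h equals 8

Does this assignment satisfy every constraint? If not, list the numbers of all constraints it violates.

C1: h = -5 is in {-5, -7, -6, -10}  yes
C2: h = -5, but -5 is required to differ  no
C3: d + k = 10 + (-11) = -1; -1 < 0, bound 0 not met  no
C4: k=-11, j=10, h=-5; 1 of them equals 10  yes
C5: d = 10 is even  no
C6: 2 / 2 = 1, so 2 divides 2  yes
C7: 5n - 2j = 5(2) - 2(10) = -10  yes
C8: j + h = 10 + (-5) = 5, not 8  no

Constraints 2, 3, 5, 8 do not hold.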